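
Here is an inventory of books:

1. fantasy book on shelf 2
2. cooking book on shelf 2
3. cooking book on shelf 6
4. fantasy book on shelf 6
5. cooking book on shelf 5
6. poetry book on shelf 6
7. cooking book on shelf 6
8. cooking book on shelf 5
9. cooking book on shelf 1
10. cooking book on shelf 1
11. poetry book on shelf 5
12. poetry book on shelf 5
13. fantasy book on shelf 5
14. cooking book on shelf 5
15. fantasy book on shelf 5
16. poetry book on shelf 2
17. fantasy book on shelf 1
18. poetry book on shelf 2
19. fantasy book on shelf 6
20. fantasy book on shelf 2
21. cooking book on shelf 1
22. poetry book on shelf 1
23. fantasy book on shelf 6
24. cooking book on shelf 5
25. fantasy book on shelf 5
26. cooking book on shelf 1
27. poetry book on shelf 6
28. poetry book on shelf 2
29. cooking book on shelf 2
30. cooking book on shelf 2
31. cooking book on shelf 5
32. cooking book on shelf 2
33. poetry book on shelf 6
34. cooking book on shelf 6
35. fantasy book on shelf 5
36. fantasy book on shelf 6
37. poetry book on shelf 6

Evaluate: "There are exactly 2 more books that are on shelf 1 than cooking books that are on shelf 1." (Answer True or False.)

True

books on shelf 1: 6.
cooking books on shelf 1: 4.
The claim requires 6 − 4 (= 2) to equal 2, which holds.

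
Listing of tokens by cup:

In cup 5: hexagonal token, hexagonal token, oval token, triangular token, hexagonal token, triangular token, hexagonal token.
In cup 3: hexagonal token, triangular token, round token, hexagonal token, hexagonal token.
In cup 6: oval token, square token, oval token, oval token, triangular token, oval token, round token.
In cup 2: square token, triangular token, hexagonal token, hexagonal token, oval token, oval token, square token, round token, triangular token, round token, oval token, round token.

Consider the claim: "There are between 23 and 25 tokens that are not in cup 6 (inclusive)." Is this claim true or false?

True

tokens that are not in cup 6: 24.
The claim requires 23 ≤ 24 ≤ 25, which holds.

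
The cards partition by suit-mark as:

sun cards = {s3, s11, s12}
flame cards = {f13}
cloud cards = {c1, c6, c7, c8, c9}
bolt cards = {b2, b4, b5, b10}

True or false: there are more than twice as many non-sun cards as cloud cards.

False

|non-sun cards| = 10.
|cloud cards| = 5.
The claim requires 10 > 2 × 5 = 10, which does not hold.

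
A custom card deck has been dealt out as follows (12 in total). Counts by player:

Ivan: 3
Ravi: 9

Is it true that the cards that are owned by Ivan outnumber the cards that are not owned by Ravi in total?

cards owned by Ivan: 3.
cards that are not owned by Ravi: 3.
The claim requires 3 > 3, which does not hold.

False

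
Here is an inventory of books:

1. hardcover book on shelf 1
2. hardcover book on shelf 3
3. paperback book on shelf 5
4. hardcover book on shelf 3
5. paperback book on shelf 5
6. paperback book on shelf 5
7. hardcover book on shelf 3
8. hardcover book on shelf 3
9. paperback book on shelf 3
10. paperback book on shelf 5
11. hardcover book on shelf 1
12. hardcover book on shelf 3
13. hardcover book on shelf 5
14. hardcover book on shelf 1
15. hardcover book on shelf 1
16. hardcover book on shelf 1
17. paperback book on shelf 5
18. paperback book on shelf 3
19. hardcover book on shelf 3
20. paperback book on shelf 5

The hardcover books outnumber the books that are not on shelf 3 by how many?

0

hardcover books: 12.
books that are not on shelf 3: 12.
12 − 12 = 0.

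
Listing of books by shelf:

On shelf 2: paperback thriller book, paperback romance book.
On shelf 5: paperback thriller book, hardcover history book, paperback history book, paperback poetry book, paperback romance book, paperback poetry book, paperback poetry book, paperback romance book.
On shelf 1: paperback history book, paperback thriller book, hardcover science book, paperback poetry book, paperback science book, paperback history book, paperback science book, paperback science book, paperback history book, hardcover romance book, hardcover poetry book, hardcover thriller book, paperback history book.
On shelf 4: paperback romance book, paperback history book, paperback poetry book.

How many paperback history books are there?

6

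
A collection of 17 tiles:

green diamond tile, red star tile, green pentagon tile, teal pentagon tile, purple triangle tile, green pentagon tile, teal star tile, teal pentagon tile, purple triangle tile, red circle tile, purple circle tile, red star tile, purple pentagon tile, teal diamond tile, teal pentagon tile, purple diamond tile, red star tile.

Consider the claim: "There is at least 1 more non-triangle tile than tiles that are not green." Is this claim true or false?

True

|non-triangle tiles| = 15.
|tiles that are not green| = 14.
The claim requires 15 − 14 = 1 ≥ 1, which holds.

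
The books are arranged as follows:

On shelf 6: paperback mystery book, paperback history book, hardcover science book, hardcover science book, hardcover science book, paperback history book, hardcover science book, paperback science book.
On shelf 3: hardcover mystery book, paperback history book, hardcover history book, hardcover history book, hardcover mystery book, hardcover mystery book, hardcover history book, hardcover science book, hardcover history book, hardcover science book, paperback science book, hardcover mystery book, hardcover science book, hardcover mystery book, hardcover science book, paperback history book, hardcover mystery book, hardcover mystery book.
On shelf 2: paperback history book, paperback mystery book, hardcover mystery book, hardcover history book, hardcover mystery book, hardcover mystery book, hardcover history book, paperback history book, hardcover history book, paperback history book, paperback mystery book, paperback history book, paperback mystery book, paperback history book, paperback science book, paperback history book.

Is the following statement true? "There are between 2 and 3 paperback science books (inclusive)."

paperback science books: 3.
The claim requires 2 ≤ 3 ≤ 3, which holds.

True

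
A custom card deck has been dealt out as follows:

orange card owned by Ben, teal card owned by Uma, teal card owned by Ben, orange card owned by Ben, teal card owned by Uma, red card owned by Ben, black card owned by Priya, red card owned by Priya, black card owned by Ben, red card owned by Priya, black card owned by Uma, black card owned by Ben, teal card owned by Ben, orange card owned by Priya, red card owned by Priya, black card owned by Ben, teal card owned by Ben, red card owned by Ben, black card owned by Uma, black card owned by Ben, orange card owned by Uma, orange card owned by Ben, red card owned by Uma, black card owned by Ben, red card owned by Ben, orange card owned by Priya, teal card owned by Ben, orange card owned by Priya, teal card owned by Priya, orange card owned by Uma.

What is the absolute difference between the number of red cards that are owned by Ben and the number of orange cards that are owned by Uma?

red cards owned by Ben: 3. orange cards owned by Uma: 2.
|3 − 2| = 3 − 2 = 1.

1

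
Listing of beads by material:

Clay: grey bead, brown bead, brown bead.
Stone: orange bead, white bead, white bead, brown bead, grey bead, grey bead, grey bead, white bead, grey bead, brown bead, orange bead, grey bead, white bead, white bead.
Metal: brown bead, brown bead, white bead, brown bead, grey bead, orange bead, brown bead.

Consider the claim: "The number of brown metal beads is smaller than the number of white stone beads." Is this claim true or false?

brown metal beads: 4.
white stone beads: 5.
The claim requires 4 < 5, which holds.

True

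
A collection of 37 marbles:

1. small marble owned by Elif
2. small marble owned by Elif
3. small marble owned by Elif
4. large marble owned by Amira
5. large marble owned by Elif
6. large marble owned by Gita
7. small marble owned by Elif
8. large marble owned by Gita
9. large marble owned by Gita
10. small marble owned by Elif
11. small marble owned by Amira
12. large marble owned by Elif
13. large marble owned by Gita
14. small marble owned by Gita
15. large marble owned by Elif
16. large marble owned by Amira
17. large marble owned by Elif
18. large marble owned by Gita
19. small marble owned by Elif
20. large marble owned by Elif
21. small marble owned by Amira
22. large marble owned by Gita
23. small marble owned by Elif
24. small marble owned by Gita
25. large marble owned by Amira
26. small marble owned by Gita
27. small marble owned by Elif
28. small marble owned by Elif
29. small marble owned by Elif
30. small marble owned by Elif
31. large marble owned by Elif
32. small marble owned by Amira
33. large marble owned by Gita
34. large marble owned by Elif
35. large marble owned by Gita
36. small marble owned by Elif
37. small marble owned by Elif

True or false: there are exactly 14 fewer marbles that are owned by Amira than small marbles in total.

|marbles owned by Amira| = 6.
|small marbles| = 19.
The claim requires 19 − 6 (= 13) to equal 14, which does not hold.

False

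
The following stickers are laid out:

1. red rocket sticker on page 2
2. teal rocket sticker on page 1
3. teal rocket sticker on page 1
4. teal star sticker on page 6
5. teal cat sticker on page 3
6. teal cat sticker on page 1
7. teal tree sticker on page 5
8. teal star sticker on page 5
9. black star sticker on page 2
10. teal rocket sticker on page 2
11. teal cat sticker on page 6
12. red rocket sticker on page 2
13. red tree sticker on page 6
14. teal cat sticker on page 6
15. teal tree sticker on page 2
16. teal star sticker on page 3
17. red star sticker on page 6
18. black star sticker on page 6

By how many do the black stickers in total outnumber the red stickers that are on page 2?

black stickers: 2.
red stickers on page 2: 2.
2 − 2 = 0.

0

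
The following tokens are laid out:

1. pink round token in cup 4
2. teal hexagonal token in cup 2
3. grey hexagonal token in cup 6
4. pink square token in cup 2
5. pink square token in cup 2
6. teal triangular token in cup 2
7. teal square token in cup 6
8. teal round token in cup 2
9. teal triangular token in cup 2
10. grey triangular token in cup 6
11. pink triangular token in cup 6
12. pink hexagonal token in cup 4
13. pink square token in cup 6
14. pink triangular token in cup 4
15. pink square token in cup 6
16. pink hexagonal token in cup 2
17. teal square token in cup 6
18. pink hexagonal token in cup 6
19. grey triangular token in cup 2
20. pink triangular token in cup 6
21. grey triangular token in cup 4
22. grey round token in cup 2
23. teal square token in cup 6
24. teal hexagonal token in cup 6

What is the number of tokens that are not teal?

Total tokens: 24; with the excluded value: 8; remaining 24 − 8 = 16.

16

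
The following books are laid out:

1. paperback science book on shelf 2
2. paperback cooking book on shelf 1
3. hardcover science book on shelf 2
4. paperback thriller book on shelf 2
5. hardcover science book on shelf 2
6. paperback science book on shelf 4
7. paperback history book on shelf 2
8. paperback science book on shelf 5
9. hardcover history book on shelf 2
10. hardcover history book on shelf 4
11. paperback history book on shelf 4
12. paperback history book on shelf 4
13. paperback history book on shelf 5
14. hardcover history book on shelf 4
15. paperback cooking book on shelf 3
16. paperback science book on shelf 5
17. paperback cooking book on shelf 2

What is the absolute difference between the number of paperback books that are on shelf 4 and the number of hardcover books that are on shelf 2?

0

paperback books on shelf 4: 3. hardcover books on shelf 2: 3.
|3 − 3| = 3 − 3 = 0.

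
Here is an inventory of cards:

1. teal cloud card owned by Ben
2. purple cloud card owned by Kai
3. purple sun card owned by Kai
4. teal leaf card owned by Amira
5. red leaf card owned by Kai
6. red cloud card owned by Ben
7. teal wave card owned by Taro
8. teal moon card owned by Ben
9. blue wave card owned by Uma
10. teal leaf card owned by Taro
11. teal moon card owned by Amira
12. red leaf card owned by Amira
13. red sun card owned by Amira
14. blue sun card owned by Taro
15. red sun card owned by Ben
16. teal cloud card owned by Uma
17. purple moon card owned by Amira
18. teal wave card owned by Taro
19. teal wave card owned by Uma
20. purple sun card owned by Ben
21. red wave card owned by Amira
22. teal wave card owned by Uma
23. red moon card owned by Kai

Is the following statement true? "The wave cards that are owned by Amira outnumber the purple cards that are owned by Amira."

wave cards owned by Amira: 1.
purple cards owned by Amira: 1.
The claim requires 1 > 1, which does not hold.

False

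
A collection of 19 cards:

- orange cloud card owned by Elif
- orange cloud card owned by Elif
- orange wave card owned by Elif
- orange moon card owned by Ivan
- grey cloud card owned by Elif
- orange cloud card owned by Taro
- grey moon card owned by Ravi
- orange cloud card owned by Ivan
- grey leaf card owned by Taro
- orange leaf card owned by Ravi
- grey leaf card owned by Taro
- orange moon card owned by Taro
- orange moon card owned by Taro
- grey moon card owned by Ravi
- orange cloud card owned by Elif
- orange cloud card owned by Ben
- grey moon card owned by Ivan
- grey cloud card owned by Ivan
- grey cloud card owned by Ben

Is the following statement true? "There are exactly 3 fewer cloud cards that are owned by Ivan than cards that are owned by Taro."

True

|cloud cards owned by Ivan| = 2.
|cards owned by Taro| = 5.
The claim requires 5 − 2 (= 3) to equal 3, which holds.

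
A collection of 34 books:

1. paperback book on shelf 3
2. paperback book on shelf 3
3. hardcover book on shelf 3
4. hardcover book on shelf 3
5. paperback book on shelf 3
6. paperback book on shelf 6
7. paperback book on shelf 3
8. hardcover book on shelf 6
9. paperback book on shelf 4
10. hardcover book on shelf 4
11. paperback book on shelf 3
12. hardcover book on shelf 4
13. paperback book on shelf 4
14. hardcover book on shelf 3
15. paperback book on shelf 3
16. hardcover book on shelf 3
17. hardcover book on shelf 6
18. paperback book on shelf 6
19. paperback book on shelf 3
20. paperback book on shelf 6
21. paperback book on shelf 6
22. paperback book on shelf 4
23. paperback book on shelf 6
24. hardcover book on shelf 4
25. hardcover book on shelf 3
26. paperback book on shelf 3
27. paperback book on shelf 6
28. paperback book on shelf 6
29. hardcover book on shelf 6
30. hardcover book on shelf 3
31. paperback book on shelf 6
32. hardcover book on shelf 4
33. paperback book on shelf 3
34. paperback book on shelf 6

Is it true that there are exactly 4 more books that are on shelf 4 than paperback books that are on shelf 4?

books on shelf 4: 7.
paperback books on shelf 4: 3.
The claim requires 7 − 3 (= 4) to equal 4, which holds.

True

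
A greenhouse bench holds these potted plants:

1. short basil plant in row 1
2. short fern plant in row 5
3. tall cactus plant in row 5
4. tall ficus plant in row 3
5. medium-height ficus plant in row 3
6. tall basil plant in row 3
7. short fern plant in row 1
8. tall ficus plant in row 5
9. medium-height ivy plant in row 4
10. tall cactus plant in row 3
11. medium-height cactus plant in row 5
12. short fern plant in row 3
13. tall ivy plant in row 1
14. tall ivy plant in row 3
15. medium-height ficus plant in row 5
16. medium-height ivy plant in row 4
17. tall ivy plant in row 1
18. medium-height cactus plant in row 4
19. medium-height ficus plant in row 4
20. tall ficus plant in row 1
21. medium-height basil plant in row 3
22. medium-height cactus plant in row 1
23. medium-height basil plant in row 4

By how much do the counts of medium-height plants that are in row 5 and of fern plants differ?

1

medium-height plants in row 5: 2. fern plants: 3.
|2 − 3| = 3 − 2 = 1.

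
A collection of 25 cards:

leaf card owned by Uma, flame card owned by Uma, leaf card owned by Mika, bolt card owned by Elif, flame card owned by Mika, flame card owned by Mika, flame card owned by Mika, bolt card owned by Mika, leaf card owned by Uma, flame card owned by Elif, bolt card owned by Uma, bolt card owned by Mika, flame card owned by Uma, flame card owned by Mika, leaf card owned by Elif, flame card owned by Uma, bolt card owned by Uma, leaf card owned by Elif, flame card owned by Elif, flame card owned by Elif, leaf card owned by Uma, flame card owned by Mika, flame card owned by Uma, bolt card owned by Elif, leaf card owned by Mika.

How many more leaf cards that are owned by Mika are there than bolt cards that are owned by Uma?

0

leaf cards owned by Mika: 2.
bolt cards owned by Uma: 2.
2 − 2 = 0.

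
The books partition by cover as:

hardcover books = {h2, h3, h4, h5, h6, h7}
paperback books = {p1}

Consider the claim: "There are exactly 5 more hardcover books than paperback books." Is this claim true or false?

True

|hardcover books| = 6.
|paperback books| = 1.
The claim requires 6 − 1 (= 5) to equal 5, which holds.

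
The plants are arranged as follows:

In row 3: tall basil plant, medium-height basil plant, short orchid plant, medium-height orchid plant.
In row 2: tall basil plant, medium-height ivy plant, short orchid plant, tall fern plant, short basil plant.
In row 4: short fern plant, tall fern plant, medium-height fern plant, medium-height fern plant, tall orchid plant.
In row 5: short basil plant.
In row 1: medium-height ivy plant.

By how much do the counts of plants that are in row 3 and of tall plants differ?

plants in row 3: 4. tall plants: 5.
|4 − 5| = 5 − 4 = 1.

1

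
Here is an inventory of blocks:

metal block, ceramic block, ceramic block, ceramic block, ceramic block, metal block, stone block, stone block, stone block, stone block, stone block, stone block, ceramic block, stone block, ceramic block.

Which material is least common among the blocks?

Counts by material: stone 7, ceramic 6, metal 2.
The minimum is 2, held uniquely by metal.

metal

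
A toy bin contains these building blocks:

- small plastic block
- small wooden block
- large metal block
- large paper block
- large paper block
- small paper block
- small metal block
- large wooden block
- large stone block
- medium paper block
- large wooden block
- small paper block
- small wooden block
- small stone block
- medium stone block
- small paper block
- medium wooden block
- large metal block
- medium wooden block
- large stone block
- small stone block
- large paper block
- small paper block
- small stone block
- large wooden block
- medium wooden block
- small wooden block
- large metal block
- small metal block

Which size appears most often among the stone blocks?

Counts by size (restricted to stone blocks): small 3, large 2, medium 1.
The maximum is 3, held uniquely by small.

small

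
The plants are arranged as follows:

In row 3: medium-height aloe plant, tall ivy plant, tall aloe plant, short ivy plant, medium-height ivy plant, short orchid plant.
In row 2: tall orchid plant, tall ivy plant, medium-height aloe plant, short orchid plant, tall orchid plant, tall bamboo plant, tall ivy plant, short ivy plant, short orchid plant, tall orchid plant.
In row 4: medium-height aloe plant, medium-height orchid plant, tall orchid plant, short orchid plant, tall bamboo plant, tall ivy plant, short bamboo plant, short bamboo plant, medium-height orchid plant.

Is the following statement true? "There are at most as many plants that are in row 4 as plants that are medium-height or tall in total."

True

There are 9 plants in row 4.
There are 17 plants that are medium-height or tall.
The claim requires 9 ≤ 17, which holds.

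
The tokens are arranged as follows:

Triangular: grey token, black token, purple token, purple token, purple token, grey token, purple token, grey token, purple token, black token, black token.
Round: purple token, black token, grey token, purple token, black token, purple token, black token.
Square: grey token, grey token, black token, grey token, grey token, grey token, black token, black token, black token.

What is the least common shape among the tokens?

Counts by shape: triangular 11, square 9, round 7.
The minimum is 7, held uniquely by round.

round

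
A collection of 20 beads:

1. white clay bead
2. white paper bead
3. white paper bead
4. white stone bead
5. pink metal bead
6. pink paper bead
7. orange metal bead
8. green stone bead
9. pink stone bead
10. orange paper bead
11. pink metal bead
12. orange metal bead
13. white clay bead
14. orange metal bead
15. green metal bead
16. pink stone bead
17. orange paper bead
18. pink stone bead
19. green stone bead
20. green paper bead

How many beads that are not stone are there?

14

Total beads: 20; with the excluded value: 6; remaining 20 − 6 = 14.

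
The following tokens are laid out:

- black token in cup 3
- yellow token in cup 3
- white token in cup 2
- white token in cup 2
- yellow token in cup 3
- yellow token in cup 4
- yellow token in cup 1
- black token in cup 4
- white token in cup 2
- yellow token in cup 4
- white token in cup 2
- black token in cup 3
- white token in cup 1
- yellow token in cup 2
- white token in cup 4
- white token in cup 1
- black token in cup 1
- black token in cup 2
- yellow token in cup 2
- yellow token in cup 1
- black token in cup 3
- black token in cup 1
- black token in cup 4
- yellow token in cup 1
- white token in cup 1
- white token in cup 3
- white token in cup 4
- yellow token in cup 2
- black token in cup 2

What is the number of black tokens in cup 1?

2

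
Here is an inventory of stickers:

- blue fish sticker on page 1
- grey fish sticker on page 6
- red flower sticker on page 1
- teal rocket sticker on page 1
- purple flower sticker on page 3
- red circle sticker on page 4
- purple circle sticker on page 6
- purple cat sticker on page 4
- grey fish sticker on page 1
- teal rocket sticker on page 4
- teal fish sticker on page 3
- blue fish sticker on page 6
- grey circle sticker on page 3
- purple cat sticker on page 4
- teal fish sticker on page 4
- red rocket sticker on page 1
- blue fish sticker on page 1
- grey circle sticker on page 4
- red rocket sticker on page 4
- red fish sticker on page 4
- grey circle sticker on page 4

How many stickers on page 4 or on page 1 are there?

15

on page 1: 6; on page 4: 9; together 6 + 9 = 15.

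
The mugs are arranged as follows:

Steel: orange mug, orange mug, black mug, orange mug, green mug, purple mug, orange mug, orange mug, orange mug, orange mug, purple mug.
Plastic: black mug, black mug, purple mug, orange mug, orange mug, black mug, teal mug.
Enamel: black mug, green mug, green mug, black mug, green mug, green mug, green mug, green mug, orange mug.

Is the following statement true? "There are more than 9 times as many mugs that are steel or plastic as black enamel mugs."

There are 18 mugs that are steel or plastic.
There are 2 black enamel mugs.
The claim requires 18 > 9 × 2 = 18, which does not hold.

False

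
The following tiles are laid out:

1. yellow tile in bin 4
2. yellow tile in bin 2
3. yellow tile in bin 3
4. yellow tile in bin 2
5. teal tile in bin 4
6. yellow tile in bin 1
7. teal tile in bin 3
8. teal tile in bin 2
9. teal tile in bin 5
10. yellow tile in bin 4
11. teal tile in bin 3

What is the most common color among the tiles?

Counts by color: yellow 6, teal 5.
The maximum is 6, held uniquely by yellow.

yellow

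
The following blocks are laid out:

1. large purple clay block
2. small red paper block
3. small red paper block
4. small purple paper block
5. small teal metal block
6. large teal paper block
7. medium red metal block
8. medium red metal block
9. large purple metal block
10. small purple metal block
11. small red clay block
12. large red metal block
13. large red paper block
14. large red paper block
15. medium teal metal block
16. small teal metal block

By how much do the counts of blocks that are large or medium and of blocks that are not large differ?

blocks that are large or medium: 9. blocks that are not large: 10.
|9 − 10| = 10 − 9 = 1.

1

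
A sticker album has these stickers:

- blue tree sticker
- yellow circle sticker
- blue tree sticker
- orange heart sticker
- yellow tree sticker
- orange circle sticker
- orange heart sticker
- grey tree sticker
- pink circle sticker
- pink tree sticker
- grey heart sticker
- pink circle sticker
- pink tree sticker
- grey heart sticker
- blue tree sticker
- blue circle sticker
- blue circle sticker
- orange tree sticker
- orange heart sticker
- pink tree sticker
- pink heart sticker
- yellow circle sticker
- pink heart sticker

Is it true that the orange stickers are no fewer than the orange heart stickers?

True

There are 5 orange stickers.
There are 3 orange heart stickers.
The claim requires 5 ≥ 3, which holds.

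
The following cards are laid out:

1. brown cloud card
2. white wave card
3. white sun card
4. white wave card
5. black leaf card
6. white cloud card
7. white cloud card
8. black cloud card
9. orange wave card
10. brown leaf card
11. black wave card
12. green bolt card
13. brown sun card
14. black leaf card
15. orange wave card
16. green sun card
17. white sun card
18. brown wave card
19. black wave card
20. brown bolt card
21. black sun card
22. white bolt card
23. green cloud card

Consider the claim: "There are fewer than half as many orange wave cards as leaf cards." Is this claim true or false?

False

|orange wave cards| = 2.
|leaf cards| = 3.
The claim requires 2 × 2 = 4 < 3, which does not hold.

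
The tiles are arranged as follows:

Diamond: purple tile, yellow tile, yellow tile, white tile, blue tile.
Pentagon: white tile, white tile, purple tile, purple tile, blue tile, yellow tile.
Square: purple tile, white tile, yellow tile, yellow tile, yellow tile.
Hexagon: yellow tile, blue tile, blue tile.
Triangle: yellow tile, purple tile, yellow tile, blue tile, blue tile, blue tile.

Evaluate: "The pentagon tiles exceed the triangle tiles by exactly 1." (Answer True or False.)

False

|pentagon tiles| = 6.
|triangle tiles| = 6.
The claim requires 6 − 6 (= 0) to equal 1, which does not hold.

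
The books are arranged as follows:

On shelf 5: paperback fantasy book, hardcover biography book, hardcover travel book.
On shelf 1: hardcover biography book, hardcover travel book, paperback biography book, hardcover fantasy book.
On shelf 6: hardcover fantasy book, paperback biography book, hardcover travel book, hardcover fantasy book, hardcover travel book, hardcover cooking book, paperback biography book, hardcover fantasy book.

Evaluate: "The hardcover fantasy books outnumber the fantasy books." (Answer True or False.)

False

hardcover fantasy books: 4.
fantasy books: 5.
The claim requires 4 > 5, which does not hold.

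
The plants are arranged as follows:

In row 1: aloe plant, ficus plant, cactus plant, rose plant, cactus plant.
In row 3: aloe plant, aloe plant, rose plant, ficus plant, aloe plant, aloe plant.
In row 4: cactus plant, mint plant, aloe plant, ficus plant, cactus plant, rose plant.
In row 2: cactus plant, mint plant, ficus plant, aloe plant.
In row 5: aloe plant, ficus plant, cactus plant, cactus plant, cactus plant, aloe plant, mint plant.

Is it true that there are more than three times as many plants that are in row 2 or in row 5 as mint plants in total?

|plants in row 2 or in row 5| = 11.
|mint plants| = 3.
The claim requires 11 > 3 × 3 = 9, which holds.

True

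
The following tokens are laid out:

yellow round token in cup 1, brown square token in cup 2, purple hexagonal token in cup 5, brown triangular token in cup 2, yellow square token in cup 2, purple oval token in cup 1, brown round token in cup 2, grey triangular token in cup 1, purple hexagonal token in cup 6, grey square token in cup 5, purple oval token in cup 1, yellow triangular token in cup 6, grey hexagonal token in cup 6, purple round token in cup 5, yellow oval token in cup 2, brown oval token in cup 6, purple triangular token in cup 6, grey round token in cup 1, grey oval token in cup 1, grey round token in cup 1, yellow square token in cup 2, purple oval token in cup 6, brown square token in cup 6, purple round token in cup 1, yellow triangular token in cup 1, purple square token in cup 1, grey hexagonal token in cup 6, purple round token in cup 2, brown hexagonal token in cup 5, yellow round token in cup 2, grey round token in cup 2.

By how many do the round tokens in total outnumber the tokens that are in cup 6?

round tokens: 9.
tokens in cup 6: 8.
9 − 8 = 1.

1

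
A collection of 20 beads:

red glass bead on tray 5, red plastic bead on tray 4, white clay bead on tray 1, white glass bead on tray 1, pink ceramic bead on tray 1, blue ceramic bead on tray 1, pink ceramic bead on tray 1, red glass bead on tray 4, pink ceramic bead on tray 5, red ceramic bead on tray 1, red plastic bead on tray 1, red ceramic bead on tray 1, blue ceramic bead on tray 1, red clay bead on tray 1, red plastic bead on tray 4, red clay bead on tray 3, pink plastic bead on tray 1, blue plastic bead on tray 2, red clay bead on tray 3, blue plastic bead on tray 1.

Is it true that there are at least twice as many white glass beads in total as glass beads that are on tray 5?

False

|white glass beads| = 1.
|glass beads on tray 5| = 1.
The claim requires 1 ≥ 2 × 1 = 2, which does not hold.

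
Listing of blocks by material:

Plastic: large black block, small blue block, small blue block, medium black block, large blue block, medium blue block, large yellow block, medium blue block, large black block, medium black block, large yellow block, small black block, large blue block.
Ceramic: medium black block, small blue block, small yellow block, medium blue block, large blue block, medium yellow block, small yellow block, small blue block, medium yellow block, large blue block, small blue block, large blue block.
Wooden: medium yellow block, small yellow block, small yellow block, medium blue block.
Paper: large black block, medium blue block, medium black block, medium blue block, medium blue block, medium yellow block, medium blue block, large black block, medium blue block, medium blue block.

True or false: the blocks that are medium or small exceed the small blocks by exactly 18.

|blocks that are medium or small| = 28.
|small blocks| = 10.
The claim requires 28 − 10 (= 18) to equal 18, which holds.

True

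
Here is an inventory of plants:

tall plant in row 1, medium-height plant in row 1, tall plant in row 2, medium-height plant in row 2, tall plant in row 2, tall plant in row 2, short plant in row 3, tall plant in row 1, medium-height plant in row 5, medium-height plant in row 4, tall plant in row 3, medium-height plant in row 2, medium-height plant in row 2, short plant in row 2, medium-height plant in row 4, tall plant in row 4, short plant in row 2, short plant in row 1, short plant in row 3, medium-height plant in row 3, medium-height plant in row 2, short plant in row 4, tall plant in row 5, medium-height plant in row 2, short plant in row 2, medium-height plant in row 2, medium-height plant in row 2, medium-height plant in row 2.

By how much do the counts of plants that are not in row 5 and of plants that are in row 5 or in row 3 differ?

plants that are not in row 5: 26. plants in row 5 or in row 3: 6.
|26 − 6| = 26 − 6 = 20.

20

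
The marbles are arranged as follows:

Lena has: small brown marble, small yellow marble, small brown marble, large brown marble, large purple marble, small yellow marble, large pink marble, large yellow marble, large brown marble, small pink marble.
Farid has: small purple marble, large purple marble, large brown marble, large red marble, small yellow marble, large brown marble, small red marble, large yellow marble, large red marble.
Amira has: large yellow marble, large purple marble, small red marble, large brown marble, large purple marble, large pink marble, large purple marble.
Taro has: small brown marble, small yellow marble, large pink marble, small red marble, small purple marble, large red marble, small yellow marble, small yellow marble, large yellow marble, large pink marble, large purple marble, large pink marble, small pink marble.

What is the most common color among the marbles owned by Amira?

Counts by color (restricted to marbles owned by Amira): purple 3, pink 1, brown 1, red 1, yellow 1.
The maximum is 3, held uniquely by purple.

purple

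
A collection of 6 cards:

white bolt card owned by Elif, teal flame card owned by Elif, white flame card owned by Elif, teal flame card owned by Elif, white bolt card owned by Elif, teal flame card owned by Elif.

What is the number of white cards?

3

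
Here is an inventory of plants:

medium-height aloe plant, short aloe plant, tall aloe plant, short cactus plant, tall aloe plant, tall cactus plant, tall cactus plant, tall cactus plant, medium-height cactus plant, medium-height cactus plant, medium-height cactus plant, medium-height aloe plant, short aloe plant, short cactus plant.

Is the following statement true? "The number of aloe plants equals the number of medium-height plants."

False

There are 6 aloe plants.
There are 5 medium-height plants.
The claim requires 6 = 5, which does not hold.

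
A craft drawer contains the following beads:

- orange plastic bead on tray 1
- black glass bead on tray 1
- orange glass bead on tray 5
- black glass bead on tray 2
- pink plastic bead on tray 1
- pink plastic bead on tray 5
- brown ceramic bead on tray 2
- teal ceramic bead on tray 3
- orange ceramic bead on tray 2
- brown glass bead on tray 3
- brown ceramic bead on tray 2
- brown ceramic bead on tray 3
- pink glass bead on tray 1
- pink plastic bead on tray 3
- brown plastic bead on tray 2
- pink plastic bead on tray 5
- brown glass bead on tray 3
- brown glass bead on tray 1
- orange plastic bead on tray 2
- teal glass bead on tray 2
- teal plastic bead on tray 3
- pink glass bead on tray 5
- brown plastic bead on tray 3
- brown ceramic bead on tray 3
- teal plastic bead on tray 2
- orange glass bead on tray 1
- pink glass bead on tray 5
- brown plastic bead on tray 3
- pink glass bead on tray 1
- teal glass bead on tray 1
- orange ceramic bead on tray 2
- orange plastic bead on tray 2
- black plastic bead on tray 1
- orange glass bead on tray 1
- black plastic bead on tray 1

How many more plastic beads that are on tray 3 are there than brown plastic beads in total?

1

plastic beads on tray 3: 4.
brown plastic beads: 3.
4 − 3 = 1.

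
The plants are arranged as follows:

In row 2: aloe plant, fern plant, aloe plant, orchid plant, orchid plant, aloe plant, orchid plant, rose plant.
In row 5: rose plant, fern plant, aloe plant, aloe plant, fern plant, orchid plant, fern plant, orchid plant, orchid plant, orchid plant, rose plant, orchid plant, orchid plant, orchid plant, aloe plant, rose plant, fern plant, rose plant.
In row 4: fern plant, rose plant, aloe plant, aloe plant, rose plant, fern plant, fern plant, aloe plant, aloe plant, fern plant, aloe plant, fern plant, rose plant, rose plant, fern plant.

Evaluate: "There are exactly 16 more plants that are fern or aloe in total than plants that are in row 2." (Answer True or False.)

False

There are 22 plants that are fern or aloe.
There are 8 plants in row 2.
The claim requires 22 − 8 (= 14) to equal 16, which does not hold.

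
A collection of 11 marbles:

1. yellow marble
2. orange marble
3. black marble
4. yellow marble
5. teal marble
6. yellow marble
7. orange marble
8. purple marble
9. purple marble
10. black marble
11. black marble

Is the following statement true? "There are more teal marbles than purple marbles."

False

There is 1 teal marble.
There are 2 purple marbles.
The claim requires 1 > 2, which does not hold.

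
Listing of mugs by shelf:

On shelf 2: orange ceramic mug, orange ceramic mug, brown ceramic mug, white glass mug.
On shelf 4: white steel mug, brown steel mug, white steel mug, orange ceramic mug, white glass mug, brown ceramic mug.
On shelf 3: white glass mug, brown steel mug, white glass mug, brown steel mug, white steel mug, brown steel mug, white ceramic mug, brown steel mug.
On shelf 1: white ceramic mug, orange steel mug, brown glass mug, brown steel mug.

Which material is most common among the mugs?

Counts by material: steel 10, ceramic 7, glass 5.
The maximum is 10, held uniquely by steel.

steel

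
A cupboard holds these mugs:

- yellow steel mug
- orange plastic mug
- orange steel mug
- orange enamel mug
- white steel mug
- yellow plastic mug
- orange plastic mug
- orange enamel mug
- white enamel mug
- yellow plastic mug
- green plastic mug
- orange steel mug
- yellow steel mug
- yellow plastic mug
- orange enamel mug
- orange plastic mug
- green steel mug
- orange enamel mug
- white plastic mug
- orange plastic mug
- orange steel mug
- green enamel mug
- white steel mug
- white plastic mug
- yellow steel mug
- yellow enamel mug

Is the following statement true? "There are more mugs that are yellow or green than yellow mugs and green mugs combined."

|mugs that are yellow or green| = 10.
yellow mugs: 7; green mugs: 3; combined: 7 + 3 = 10.
The claim requires 10 > 10, which does not hold.

False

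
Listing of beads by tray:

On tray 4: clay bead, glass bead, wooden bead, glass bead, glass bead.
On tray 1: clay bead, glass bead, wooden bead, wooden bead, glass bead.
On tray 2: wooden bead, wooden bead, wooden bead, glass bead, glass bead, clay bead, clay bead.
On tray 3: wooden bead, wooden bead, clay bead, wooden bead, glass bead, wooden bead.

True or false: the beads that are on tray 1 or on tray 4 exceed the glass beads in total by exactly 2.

True

beads on tray 1 or on tray 4: 10.
glass beads: 8.
The claim requires 10 − 8 (= 2) to equal 2, which holds.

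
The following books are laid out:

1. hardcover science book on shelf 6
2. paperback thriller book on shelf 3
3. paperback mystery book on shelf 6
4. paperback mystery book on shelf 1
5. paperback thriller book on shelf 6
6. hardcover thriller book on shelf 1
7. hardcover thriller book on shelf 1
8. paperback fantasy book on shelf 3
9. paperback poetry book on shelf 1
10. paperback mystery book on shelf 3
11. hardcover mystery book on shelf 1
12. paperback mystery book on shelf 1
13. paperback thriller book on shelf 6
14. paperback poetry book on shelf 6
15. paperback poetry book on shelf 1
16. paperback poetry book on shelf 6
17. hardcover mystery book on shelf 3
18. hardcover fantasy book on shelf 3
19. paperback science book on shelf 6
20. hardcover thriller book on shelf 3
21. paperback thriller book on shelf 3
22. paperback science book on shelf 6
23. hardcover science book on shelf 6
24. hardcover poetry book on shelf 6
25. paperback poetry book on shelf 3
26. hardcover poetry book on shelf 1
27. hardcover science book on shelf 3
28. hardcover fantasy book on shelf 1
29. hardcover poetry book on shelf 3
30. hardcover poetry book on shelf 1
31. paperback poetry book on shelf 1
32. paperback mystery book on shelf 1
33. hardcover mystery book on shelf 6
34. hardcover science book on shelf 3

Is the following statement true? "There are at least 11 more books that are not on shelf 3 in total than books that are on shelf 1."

True

There are 23 books that are not on shelf 3.
There are 12 books on shelf 1.
The claim requires 23 − 12 = 11 ≥ 11, which holds.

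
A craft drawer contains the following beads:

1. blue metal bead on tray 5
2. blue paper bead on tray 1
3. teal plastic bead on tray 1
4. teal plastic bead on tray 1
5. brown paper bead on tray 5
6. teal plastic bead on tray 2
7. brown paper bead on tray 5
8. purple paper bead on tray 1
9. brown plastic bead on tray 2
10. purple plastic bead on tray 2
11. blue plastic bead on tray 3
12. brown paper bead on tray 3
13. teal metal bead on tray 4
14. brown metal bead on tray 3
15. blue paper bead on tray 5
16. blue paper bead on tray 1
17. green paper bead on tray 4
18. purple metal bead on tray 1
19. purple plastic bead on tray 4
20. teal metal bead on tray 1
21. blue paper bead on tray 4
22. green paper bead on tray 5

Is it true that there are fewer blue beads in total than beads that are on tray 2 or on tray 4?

True

There are 6 blue beads.
There are 7 beads on tray 2 or on tray 4.
The claim requires 6 < 7, which holds.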